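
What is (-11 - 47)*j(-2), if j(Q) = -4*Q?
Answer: -464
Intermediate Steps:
(-11 - 47)*j(-2) = (-11 - 47)*(-4*(-2)) = -58*8 = -464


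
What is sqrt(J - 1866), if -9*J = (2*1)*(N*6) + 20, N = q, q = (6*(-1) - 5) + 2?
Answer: I*sqrt(16706)/3 ≈ 43.084*I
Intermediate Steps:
q = -9 (q = (-6 - 5) + 2 = -11 + 2 = -9)
N = -9
J = 88/9 (J = -((2*1)*(-9*6) + 20)/9 = -(2*(-54) + 20)/9 = -(-108 + 20)/9 = -1/9*(-88) = 88/9 ≈ 9.7778)
sqrt(J - 1866) = sqrt(88/9 - 1866) = sqrt(-16706/9) = I*sqrt(16706)/3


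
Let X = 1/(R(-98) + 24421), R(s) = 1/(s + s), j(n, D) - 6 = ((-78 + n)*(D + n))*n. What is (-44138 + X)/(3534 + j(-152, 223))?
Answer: -105633599437/5948920167750 ≈ -0.017757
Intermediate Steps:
j(n, D) = 6 + n*(-78 + n)*(D + n) (j(n, D) = 6 + ((-78 + n)*(D + n))*n = 6 + n*(-78 + n)*(D + n))
R(s) = 1/(2*s)
X = 196/4786515 (X = 1/((½)/(-98) + 24421) = 1/((½)*(-1/98) + 24421) = 1/(-1/196 + 24421) = 1/(4786515/196) = 196/4786515 ≈ 4.0948e-5)
(-44138 + X)/(3534 + j(-152, 223)) = (-44138 + 196/4786515)/(3534 + (6 + (-152)³ - 78*(-152)² + 223*(-152)² - 78*223*(-152))) = -211267198874/(4786515*(3534 + (6 - 3511808 - 78*23104 + 223*23104 + 2643888))) = -211267198874/(4786515*(3534 + (6 - 3511808 - 1802112 + 5152192 + 2643888))) = -211267198874/(4786515*(3534 + 2482166)) = -211267198874/4786515/2485700 = -211267198874/4786515*1/2485700 = -105633599437/5948920167750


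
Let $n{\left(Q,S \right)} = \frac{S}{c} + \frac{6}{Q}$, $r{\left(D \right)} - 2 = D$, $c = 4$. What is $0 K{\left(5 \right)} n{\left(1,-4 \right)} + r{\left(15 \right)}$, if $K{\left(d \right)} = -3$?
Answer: $17$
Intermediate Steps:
$r{\left(D \right)} = 2 + D$
$n{\left(Q,S \right)} = \frac{6}{Q} + \frac{S}{4}$ ($n{\left(Q,S \right)} = \frac{S}{4} + \frac{6}{Q} = \frac{6}{Q} + \frac{S}{4}$)
$0 K{\left(5 \right)} n{\left(1,-4 \right)} + r{\left(15 \right)} = 0 \left(-3\right) \left(\frac{6}{1} + \frac{1}{4} \left(-4\right)\right) + \left(2 + 15\right) = 0 \left(6 \cdot 1 - 1\right) + 17 = 0 \left(6 - 1\right) + 17 = 0 \cdot 5 + 17 = 0 + 17 = 17$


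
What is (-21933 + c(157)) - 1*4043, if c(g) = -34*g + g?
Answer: -31157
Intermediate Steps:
c(g) = -33*g
(-21933 + c(157)) - 1*4043 = (-21933 - 33*157) - 1*4043 = (-21933 - 5181) - 4043 = -27114 - 4043 = -31157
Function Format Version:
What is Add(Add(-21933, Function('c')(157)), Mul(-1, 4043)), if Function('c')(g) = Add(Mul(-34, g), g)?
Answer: -31157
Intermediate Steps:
Function('c')(g) = Mul(-33, g)
Add(Add(-21933, Function('c')(157)), Mul(-1, 4043)) = Add(Add(-21933, Mul(-33, 157)), Mul(-1, 4043)) = Add(Add(-21933, -5181), -4043) = Add(-27114, -4043) = -31157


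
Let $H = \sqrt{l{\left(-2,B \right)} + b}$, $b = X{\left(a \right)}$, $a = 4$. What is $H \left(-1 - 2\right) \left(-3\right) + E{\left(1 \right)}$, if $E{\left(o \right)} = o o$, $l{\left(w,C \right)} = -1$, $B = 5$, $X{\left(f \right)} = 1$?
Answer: $1$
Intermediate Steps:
$b = 1$
$E{\left(o \right)} = o^{2}$
$H = 0$ ($H = \sqrt{-1 + 1} = \sqrt{0} = 0$)
$H \left(-1 - 2\right) \left(-3\right) + E{\left(1 \right)} = 0 \left(-1 - 2\right) \left(-3\right) + 1^{2} = 0 \left(\left(-3\right) \left(-3\right)\right) + 1 = 0 \cdot 9 + 1 = 0 + 1 = 1$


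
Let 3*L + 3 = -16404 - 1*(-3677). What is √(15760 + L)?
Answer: 5*√4146/3 ≈ 107.32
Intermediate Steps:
L = -12730/3 (L = -1 + (-16404 - 1*(-3677))/3 = -1 + (-16404 + 3677)/3 = -1 + (⅓)*(-12727) = -1 - 12727/3 = -12730/3 ≈ -4243.3)
√(15760 + L) = √(15760 - 12730/3) = √(34550/3) = 5*√4146/3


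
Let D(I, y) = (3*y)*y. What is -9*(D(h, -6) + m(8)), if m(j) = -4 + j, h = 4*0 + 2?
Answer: -1008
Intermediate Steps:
h = 2 (h = 0 + 2 = 2)
D(I, y) = 3*y²
-9*(D(h, -6) + m(8)) = -9*(3*(-6)² + (-4 + 8)) = -9*(3*36 + 4) = -9*(108 + 4) = -9*112 = -1008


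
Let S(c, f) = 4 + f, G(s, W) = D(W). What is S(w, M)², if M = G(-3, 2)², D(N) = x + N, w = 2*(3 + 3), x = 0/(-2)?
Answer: 64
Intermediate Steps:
x = 0 (x = 0*(-½) = 0)
w = 12 (w = 2*6 = 12)
D(N) = N (D(N) = 0 + N = N)
G(s, W) = W
M = 4 (M = 2² = 4)
S(w, M)² = (4 + 4)² = 8² = 64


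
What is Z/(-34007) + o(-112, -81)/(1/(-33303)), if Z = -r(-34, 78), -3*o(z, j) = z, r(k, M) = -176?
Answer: -42281311360/34007 ≈ -1.2433e+6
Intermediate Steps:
o(z, j) = -z/3
Z = 176 (Z = -1*(-176) = 176)
Z/(-34007) + o(-112, -81)/(1/(-33303)) = 176/(-34007) + (-1/3*(-112))/(1/(-33303)) = 176*(-1/34007) + 112/(3*(-1/33303)) = -176/34007 + (112/3)*(-33303) = -176/34007 - 1243312 = -42281311360/34007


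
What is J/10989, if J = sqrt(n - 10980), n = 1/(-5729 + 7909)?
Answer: I*sqrt(13045337455)/11978010 ≈ 0.0095355*I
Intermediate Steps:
n = 1/2180 ≈ 0.00045872
J = I*sqrt(13045337455)/1090 (J = sqrt(1/2180 - 10980) = sqrt(-23936399/2180) = I*sqrt(13045337455)/1090 ≈ 104.79*I)
J/10989 = (I*sqrt(13045337455)/1090)/10989 = (I*sqrt(13045337455)/1090)*(1/10989) = I*sqrt(13045337455)/11978010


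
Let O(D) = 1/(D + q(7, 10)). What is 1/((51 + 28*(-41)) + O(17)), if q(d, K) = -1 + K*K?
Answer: -116/127251 ≈ -0.00091158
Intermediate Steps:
q(d, K) = -1 + K**2
O(D) = 1/(99 + D) (O(D) = 1/(D + (-1 + 10**2)) = 1/(D + (-1 + 100)) = 1/(D + 99) = 1/(99 + D))
1/((51 + 28*(-41)) + O(17)) = 1/((51 + 28*(-41)) + 1/(99 + 17)) = 1/((51 - 1148) + 1/116) = 1/(-1097 + 1/116) = 1/(-127251/116) = -116/127251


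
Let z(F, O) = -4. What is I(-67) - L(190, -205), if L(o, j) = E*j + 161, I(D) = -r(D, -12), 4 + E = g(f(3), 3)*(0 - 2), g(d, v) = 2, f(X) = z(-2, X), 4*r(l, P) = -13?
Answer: -7191/4 ≈ -1797.8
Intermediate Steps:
r(l, P) = -13/4 (r(l, P) = (¼)*(-13) = -13/4)
f(X) = -4
E = -8 (E = -4 + 2*(0 - 2) = -4 + 2*(-2) = -4 - 4 = -8)
I(D) = 13/4 (I(D) = -1*(-13/4) = 13/4)
L(o, j) = 161 - 8*j (L(o, j) = -8*j + 161 = 161 - 8*j)
I(-67) - L(190, -205) = 13/4 - (161 - 8*(-205)) = 13/4 - (161 + 1640) = 13/4 - 1*1801 = 13/4 - 1801 = -7191/4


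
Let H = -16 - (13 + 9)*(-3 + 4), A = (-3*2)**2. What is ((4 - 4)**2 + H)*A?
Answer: -1368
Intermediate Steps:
A = 36 (A = (-6)**2 = 36)
H = -38 (H = -16 - 22 = -38)
((4 - 4)**2 + H)*A = ((4 - 4)**2 - 38)*36 = (0**2 - 38)*36 = (0 - 38)*36 = -38*36 = -1368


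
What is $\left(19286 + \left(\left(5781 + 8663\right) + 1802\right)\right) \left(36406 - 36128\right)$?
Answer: $9877896$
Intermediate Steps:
$\left(19286 + \left(\left(5781 + 8663\right) + 1802\right)\right) \left(36406 - 36128\right) = \left(19286 + \left(14444 + 1802\right)\right) 278 = \left(19286 + 16246\right) 278 = 35532 \cdot 278 = 9877896$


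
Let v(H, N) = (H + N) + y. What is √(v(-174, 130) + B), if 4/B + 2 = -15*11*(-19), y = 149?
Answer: √1030659877/3133 ≈ 10.247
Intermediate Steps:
v(H, N) = 149 + H + N (v(H, N) = (H + N) + 149 = 149 + H + N)
B = 4/3133 (B = 4/(-2 - 15*11*(-19)) = 4/(-2 - 165*(-19)) = 4/(-2 + 3135) = 4/3133 ≈ 0.0012767)
√(v(-174, 130) + B) = √((149 - 174 + 130) + 4/3133) = √(105 + 4/3133) = √(328969/3133) = √1030659877/3133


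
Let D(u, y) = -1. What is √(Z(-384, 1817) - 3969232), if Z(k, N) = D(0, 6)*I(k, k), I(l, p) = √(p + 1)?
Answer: √(-3969232 - I*√383) ≈ 0.005 - 1992.3*I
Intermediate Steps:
I(l, p) = √(1 + p)
Z(k, N) = -√(1 + k)
√(Z(-384, 1817) - 3969232) = √(-√(1 - 384) - 3969232) = √(-√(-383) - 3969232) = √(-I*√383 - 3969232) = √(-3969232 - I*√383)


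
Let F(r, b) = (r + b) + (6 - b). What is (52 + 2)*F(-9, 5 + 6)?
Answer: -162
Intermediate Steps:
F(r, b) = 6 + r (F(r, b) = (b + r) + (6 - b) = 6 + r)
(52 + 2)*F(-9, 5 + 6) = (52 + 2)*(6 - 9) = 54*(-3) = -162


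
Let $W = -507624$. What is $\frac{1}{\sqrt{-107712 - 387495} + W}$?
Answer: $- \frac{169208}{85894206861} - \frac{i \sqrt{55023}}{85894206861} \approx -1.97 \cdot 10^{-6} - 2.7309 \cdot 10^{-9} i$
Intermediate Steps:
$\frac{1}{\sqrt{-107712 - 387495} + W} = \frac{1}{\sqrt{-107712 - 387495} - 507624} = \frac{1}{\sqrt{-495207} - 507624} = \frac{1}{3 i \sqrt{55023} - 507624} = \frac{1}{-507624 + 3 i \sqrt{55023}}$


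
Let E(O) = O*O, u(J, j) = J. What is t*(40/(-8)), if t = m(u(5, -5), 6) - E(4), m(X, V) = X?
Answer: 55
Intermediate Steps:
E(O) = O²
t = -11 (t = 5 - 1*4² = 5 - 1*16 = 5 - 16 = -11)
t*(40/(-8)) = -440/(-8) = -440*(-1)/8 = -11*(-5) = 55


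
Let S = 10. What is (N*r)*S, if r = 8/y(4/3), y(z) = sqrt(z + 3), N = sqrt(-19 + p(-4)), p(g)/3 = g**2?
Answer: 80*sqrt(1131)/13 ≈ 206.96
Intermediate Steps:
p(g) = 3*g**2
N = sqrt(29) (N = sqrt(-19 + 3*(-4)**2) = sqrt(-19 + 3*16) = sqrt(-19 + 48) = sqrt(29) ≈ 5.3852)
y(z) = sqrt(3 + z)
r = 8*sqrt(39)/13 (r = 8/(sqrt(3 + 4/3)) = 8/(sqrt(13/3)) = 8/((sqrt(39)/3)) = 8*(sqrt(39)/13) = 8*sqrt(39)/13 ≈ 3.8431)
(N*r)*S = (sqrt(29)*(8*sqrt(39)/13))*10 = (8*sqrt(1131)/13)*10 = 80*sqrt(1131)/13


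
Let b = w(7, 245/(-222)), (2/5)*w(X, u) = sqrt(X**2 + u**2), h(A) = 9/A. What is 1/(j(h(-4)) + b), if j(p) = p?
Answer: 110889/15218881 + 3885*sqrt(50509)/15218881 ≈ 0.064657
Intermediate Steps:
w(X, u) = 5*sqrt(X**2 + u**2)/2
b = 35*sqrt(50509)/444 (b = 5*sqrt(7**2 + (245/(-222))**2)/2 = 5*sqrt(49 + (245*(-1/222))**2)/2 = 5*sqrt(49 + (-245/222)**2)/2 = 5*sqrt(49 + 60025/49284)/2 = 5*sqrt(2474941/49284)/2 = 5*(7*sqrt(50509)/222)/2 = 35*sqrt(50509)/444 ≈ 17.716)
1/(j(h(-4)) + b) = 1/(9/(-4) + 35*sqrt(50509)/444) = 1/(9*(-1/4) + 35*sqrt(50509)/444) = 1/(-9/4 + 35*sqrt(50509)/444)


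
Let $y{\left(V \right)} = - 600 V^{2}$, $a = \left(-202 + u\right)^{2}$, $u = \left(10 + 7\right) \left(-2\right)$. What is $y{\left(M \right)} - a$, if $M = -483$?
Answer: $-140029096$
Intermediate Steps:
$u = -34$ ($u = 17 \left(-2\right) = -34$)
$a = 55696$ ($a = \left(-202 - 34\right)^{2} = \left(-236\right)^{2} = 55696$)
$y{\left(M \right)} - a = - 600 \left(-483\right)^{2} - 55696 = \left(-600\right) 233289 - 55696 = -139973400 - 55696 = -140029096$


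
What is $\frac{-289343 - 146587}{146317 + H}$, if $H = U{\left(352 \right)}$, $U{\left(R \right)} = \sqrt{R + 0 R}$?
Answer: $- \frac{21261323270}{7136221379} + \frac{581240 \sqrt{22}}{7136221379} \approx -2.979$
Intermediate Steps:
$U{\left(R \right)} = \sqrt{R}$ ($U{\left(R \right)} = \sqrt{R + 0} = \sqrt{R}$)
$H = 4 \sqrt{22}$ ($H = \sqrt{352} = 4 \sqrt{22} \approx 18.762$)
$\frac{-289343 - 146587}{146317 + H} = \frac{-289343 - 146587}{146317 + 4 \sqrt{22}} = - \frac{435930}{146317 + 4 \sqrt{22}}$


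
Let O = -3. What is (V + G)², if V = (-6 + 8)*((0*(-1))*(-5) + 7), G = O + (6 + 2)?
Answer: 361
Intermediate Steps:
G = 5 (G = -3 + (6 + 2) = -3 + 8 = 5)
V = 14 (V = 2*(0*(-5) + 7) = 2*(0 + 7) = 2*7 = 14)
(V + G)² = (14 + 5)² = 19² = 361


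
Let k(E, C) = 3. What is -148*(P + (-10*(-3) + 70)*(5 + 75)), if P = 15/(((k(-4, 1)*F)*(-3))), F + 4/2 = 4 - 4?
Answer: -3552370/3 ≈ -1.1841e+6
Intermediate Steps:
F = -2 (F = -2 + (4 - 4) = -2 + 0 = -2)
P = ⅚ (P = 15/(((3*(-2))*(-3))) = 15/((-6*(-3))) = 15/18 = 15*(1/18) = ⅚ ≈ 0.83333)
-148*(P + (-10*(-3) + 70)*(5 + 75)) = -148*(⅚ + (-10*(-3) + 70)*(5 + 75)) = -148*(⅚ + (30 + 70)*80) = -148*(⅚ + 100*80) = -148*(⅚ + 8000) = -148*48005/6 = -3552370/3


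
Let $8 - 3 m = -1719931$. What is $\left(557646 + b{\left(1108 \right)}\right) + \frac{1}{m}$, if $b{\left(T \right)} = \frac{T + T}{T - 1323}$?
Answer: $\frac{68735455296177}{123262295} \approx 5.5764 \cdot 10^{5}$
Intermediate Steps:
$b{\left(T \right)} = \frac{2 T}{-1323 + T}$
$m = 573313$ ($m = \frac{8}{3} - - \frac{1719931}{3} = \frac{8}{3} + \frac{1719931}{3} = 573313$)
$\left(557646 + b{\left(1108 \right)}\right) + \frac{1}{m} = \left(557646 + 2 \cdot 1108 \frac{1}{-1323 + 1108}\right) + \frac{1}{573313} = \left(557646 + 2 \cdot 1108 \frac{1}{-215}\right) + \frac{1}{573313} = \left(557646 + 2 \cdot 1108 \left(- \frac{1}{215}\right)\right) + \frac{1}{573313} = \left(557646 - \frac{2216}{215}\right) + \frac{1}{573313} = \frac{119891674}{215} + \frac{1}{573313} = \frac{68735455296177}{123262295}$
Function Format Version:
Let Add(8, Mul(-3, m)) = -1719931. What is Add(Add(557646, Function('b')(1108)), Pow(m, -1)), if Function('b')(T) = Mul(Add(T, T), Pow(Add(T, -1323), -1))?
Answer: Rational(68735455296177, 123262295) ≈ 5.5764e+5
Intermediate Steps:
Function('b')(T) = Mul(2, T, Pow(Add(-1323, T), -1)) (Function('b')(T) = Mul(Mul(2, T), Pow(Add(-1323, T), -1)) = Mul(2, T, Pow(Add(-1323, T), -1)))
m = 573313 (m = Add(Rational(8, 3), Mul(Rational(-1, 3), -1719931)) = Add(Rational(8, 3), Rational(1719931, 3)) = 573313)
Add(Add(557646, Function('b')(1108)), Pow(m, -1)) = Add(Add(557646, Mul(2, 1108, Pow(Add(-1323, 1108), -1))), Pow(573313, -1)) = Add(Add(557646, Mul(2, 1108, Pow(-215, -1))), Rational(1, 573313)) = Add(Add(557646, Mul(2, 1108, Rational(-1, 215))), Rational(1, 573313)) = Add(Add(557646, Rational(-2216, 215)), Rational(1, 573313)) = Add(Rational(119891674, 215), Rational(1, 573313)) = Rational(68735455296177, 123262295)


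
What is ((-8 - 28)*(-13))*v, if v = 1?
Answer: 468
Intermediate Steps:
((-8 - 28)*(-13))*v = ((-8 - 28)*(-13))*1 = -36*(-13)*1 = 468*1 = 468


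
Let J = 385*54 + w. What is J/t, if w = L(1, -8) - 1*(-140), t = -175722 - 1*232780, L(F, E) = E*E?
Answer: -10497/204251 ≈ -0.051393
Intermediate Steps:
L(F, E) = E²
t = -408502 (t = -175722 - 232780 = -408502)
w = 204 (w = (-8)² - 1*(-140) = 64 + 140 = 204)
J = 20994 (J = 385*54 + 204 = 20790 + 204 = 20994)
J/t = 20994/(-408502) = 20994*(-1/408502) = -10497/204251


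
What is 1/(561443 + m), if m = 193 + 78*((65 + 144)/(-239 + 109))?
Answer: 5/2807553 ≈ 1.7809e-6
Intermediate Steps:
m = 338/5 (m = 193 + 78*(209/(-130)) = 193 + 78*(209*(-1/130)) = 193 + 78*(-209/130) = 193 - 627/5 = 338/5 ≈ 67.600)
1/(561443 + m) = 1/(561443 + 338/5) = 1/(2807553/5) = 5/2807553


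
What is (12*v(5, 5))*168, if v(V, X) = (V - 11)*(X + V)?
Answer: -120960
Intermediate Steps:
v(V, X) = (-11 + V)*(V + X)
(12*v(5, 5))*168 = (12*(5² - 11*5 - 11*5 + 5*5))*168 = (12*(25 - 55 - 55 + 25))*168 = (12*(-60))*168 = -720*168 = -120960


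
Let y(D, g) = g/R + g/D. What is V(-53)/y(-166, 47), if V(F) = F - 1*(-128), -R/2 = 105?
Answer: -653625/4418 ≈ -147.95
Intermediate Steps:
R = -210 (R = -2*105 = -210)
V(F) = 128 + F (V(F) = F + 128 = 128 + F)
y(D, g) = -g/210 + g/D (y(D, g) = g/(-210) + g/D = g*(-1/210) + g/D = -g/210 + g/D)
V(-53)/y(-166, 47) = (128 - 53)/(-1/210*47 + 47/(-166)) = 75/(-47/210 + 47*(-1/166)) = 75/(-47/210 - 47/166) = 75/(-4418/8715) = 75*(-8715/4418) = -653625/4418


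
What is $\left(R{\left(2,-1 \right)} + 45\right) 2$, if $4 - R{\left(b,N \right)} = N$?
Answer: $100$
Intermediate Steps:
$R{\left(b,N \right)} = 4 - N$
$\left(R{\left(2,-1 \right)} + 45\right) 2 = \left(\left(4 - -1\right) + 45\right) 2 = \left(\left(4 + 1\right) + 45\right) 2 = \left(5 + 45\right) 2 = 50 \cdot 2 = 100$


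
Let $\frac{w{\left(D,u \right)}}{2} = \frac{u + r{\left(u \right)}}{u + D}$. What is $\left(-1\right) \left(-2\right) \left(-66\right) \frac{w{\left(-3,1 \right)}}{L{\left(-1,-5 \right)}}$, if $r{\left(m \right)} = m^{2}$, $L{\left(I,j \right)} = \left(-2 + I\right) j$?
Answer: $\frac{88}{5} \approx 17.6$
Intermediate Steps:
$L{\left(I,j \right)} = j \left(-2 + I\right)$
$w{\left(D,u \right)} = \frac{2 \left(u + u^{2}\right)}{D + u}$ ($w{\left(D,u \right)} = 2 \frac{u + u^{2}}{u + D} = 2 \frac{u + u^{2}}{D + u} = \frac{2 \left(u + u^{2}\right)}{D + u}$)
$\left(-1\right) \left(-2\right) \left(-66\right) \frac{w{\left(-3,1 \right)}}{L{\left(-1,-5 \right)}} = \left(-1\right) \left(-2\right) \left(-66\right) \frac{2 \cdot 1 \frac{1}{-3 + 1} \left(1 + 1\right)}{\left(-5\right) \left(-2 - 1\right)} = 2 \left(-66\right) \frac{2 \cdot 1 \frac{1}{-2} \cdot 2}{\left(-5\right) \left(-3\right)} = - 132 \frac{2 \cdot 1 \left(- \frac{1}{2}\right) 2}{15} = - 132 \cdot \frac{1}{15} \left(-2\right) = \left(-132\right) \left(- \frac{2}{15}\right) = \frac{88}{5}$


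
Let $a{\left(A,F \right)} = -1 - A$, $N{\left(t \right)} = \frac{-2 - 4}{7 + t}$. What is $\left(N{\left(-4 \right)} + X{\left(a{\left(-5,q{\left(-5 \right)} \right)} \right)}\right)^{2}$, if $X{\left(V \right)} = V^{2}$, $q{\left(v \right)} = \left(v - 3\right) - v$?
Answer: $196$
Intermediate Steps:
$q{\left(v \right)} = -3$ ($q{\left(v \right)} = \left(v - 3\right) - v = \left(-3 + v\right) - v = -3$)
$N{\left(t \right)} = - \frac{6}{7 + t}$
$\left(N{\left(-4 \right)} + X{\left(a{\left(-5,q{\left(-5 \right)} \right)} \right)}\right)^{2} = \left(- \frac{6}{7 - 4} + \left(-1 - -5\right)^{2}\right)^{2} = \left(- \frac{6}{3} + \left(-1 + 5\right)^{2}\right)^{2} = \left(\left(-6\right) \frac{1}{3} + 4^{2}\right)^{2} = \left(-2 + 16\right)^{2} = 14^{2} = 196$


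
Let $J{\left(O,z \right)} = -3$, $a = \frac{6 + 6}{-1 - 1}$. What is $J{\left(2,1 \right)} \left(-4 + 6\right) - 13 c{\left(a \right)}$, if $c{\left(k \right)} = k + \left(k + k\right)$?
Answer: $228$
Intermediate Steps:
$a = -6$ ($a = \frac{12}{-2} = 12 \left(- \frac{1}{2}\right) = -6$)
$c{\left(k \right)} = 3 k$ ($c{\left(k \right)} = k + 2 k = 3 k$)
$J{\left(2,1 \right)} \left(-4 + 6\right) - 13 c{\left(a \right)} = - 3 \left(-4 + 6\right) - 13 \cdot 3 \left(-6\right) = \left(-3\right) 2 - -234 = -6 + 234 = 228$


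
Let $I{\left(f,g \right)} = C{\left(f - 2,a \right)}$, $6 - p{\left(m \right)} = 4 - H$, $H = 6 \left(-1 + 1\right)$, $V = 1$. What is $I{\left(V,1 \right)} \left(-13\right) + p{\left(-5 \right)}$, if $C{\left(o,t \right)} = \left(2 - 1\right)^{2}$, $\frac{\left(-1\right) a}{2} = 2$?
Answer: $-11$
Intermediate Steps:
$a = -4$ ($a = \left(-2\right) 2 = -4$)
$C{\left(o,t \right)} = 1$ ($C{\left(o,t \right)} = 1^{2} = 1$)
$H = 0$ ($H = 6 \cdot 0 = 0$)
$p{\left(m \right)} = 2$ ($p{\left(m \right)} = 6 - \left(4 - 0\right) = 6 - \left(4 + 0\right) = 6 - 4 = 2$)
$I{\left(f,g \right)} = 1$
$I{\left(V,1 \right)} \left(-13\right) + p{\left(-5 \right)} = 1 \left(-13\right) + 2 = -13 + 2 = -11$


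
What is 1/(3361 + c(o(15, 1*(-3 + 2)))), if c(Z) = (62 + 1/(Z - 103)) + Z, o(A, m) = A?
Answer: 88/302543 ≈ 0.00029087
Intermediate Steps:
c(Z) = 62 + Z + 1/(-103 + Z) (c(Z) = (62 + 1/(-103 + Z)) + Z = 62 + Z + 1/(-103 + Z))
1/(3361 + c(o(15, 1*(-3 + 2)))) = 1/(3361 + (-6385 + 15² - 41*15)/(-103 + 15)) = 1/(3361 + (-6385 + 225 - 615)/(-88)) = 1/(3361 - 1/88*(-6775)) = 1/(3361 + 6775/88) = 1/(302543/88) = 88/302543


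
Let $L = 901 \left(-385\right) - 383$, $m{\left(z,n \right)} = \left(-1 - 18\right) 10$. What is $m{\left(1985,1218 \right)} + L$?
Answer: $-347458$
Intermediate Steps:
$m{\left(z,n \right)} = -190$ ($m{\left(z,n \right)} = \left(-19\right) 10 = -190$)
$L = -347268$ ($L = -346885 - 383 = -347268$)
$m{\left(1985,1218 \right)} + L = -190 - 347268 = -347458$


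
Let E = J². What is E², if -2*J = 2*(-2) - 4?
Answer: 256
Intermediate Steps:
J = 4 (J = -(2*(-2) - 4)/2 = -(-4 - 4)/2 = -½*(-8) = 4)
E = 16 (E = 4² = 16)
E² = 16² = 256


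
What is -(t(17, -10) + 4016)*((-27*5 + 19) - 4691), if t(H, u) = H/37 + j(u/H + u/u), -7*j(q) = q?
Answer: 12144001012/629 ≈ 1.9307e+7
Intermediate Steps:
j(q) = -q/7
t(H, u) = -1/7 + H/37 - u/(7*H) (t(H, u) = H/37 - (u/H + u/u)/7 = H/37 - (u/H + 1)/7 = H/37 - (1 + u/H)/7 = H/37 + (-1/7 - u/(7*H)) = -1/7 + H/37 - u/(7*H))
-(t(17, -10) + 4016)*((-27*5 + 19) - 4691) = -((-1/7 + (1/37)*17 - 1/7*(-10)/17) + 4016)*((-27*5 + 19) - 4691) = -((-1/7 + 17/37 - 1/7*(-10)*1/17) + 4016)*((-135 + 19) - 4691) = -((-1/7 + 17/37 + 10/119) + 4016)*(-116 - 4691) = -(252/629 + 4016)*(-4807) = -2526316*(-4807)/629 = -1*(-12144001012/629) = 12144001012/629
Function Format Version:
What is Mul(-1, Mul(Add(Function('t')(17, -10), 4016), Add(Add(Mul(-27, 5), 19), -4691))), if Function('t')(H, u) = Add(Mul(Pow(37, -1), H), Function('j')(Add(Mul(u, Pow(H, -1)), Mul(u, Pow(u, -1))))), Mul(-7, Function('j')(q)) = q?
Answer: Rational(12144001012, 629) ≈ 1.9307e+7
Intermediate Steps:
Function('j')(q) = Mul(Rational(-1, 7), q)
Function('t')(H, u) = Add(Rational(-1, 7), Mul(Rational(1, 37), H), Mul(Rational(-1, 7), u, Pow(H, -1))) (Function('t')(H, u) = Add(Mul(Pow(37, -1), H), Mul(Rational(-1, 7), Add(Mul(u, Pow(H, -1)), Mul(u, Pow(u, -1))))) = Add(Mul(Rational(1, 37), H), Mul(Rational(-1, 7), Add(Mul(u, Pow(H, -1)), 1))) = Add(Mul(Rational(1, 37), H), Mul(Rational(-1, 7), Add(1, Mul(u, Pow(H, -1))))) = Add(Mul(Rational(1, 37), H), Add(Rational(-1, 7), Mul(Rational(-1, 7), u, Pow(H, -1)))) = Add(Rational(-1, 7), Mul(Rational(1, 37), H), Mul(Rational(-1, 7), u, Pow(H, -1))))
Mul(-1, Mul(Add(Function('t')(17, -10), 4016), Add(Add(Mul(-27, 5), 19), -4691))) = Mul(-1, Mul(Add(Add(Rational(-1, 7), Mul(Rational(1, 37), 17), Mul(Rational(-1, 7), -10, Pow(17, -1))), 4016), Add(Add(Mul(-27, 5), 19), -4691))) = Mul(-1, Mul(Add(Add(Rational(-1, 7), Rational(17, 37), Mul(Rational(-1, 7), -10, Rational(1, 17))), 4016), Add(Add(-135, 19), -4691))) = Mul(-1, Mul(Add(Add(Rational(-1, 7), Rational(17, 37), Rational(10, 119)), 4016), Add(-116, -4691))) = Mul(-1, Mul(Add(Rational(252, 629), 4016), -4807)) = Mul(-1, Mul(Rational(2526316, 629), -4807)) = Mul(-1, Rational(-12144001012, 629)) = Rational(12144001012, 629)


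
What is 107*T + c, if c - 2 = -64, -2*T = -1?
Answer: -17/2 ≈ -8.5000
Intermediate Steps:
T = 1/2 (T = -1/2*(-1) = 1/2 ≈ 0.50000)
c = -62 (c = 2 - 64 = -62)
107*T + c = 107*(1/2) - 62 = 107/2 - 62 = -17/2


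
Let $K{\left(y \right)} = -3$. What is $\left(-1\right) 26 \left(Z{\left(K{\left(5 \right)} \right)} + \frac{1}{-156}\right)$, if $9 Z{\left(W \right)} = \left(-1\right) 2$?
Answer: $\frac{107}{18} \approx 5.9444$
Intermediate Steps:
$Z{\left(W \right)} = - \frac{2}{9}$ ($Z{\left(W \right)} = \frac{\left(-1\right) 2}{9} = \frac{1}{9} \left(-2\right) = - \frac{2}{9}$)
$\left(-1\right) 26 \left(Z{\left(K{\left(5 \right)} \right)} + \frac{1}{-156}\right) = \left(-1\right) 26 \left(- \frac{2}{9} + \frac{1}{-156}\right) = - 26 \left(- \frac{2}{9} - \frac{1}{156}\right) = \left(-26\right) \left(- \frac{107}{468}\right) = \frac{107}{18}$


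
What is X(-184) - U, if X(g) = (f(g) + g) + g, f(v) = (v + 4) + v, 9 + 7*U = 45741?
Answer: -50856/7 ≈ -7265.1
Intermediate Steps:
U = 45732/7 (U = -9/7 + (1/7)*45741 = -9/7 + 45741/7 = 45732/7 ≈ 6533.1)
f(v) = 4 + 2*v (f(v) = (4 + v) + v = 4 + 2*v)
X(g) = 4 + 4*g (X(g) = ((4 + 2*g) + g) + g = (4 + 3*g) + g = 4 + 4*g)
X(-184) - U = (4 + 4*(-184)) - 1*45732/7 = (4 - 736) - 45732/7 = -732 - 45732/7 = -50856/7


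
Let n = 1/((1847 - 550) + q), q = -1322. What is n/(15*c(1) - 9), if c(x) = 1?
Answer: -1/150 ≈ -0.0066667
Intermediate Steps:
n = -1/25 (n = 1/((1847 - 550) - 1322) = 1/(1297 - 1322) = 1/(-25) = -1/25 ≈ -0.040000)
n/(15*c(1) - 9) = -1/(25*(15*1 - 9)) = -1/(25*(15 - 9)) = -1/25/6 = -1/25*⅙ = -1/150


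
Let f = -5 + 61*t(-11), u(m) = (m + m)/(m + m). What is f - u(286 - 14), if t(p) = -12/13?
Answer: -810/13 ≈ -62.308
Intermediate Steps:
t(p) = -12/13 (t(p) = -12*1/13 = -12/13)
u(m) = 1 (u(m) = (2*m)/((2*m)) = (2*m)*(1/(2*m)) = 1)
f = -797/13 (f = -5 + 61*(-12/13) = -5 - 732/13 = -797/13 ≈ -61.308)
f - u(286 - 14) = -797/13 - 1*1 = -797/13 - 1 = -810/13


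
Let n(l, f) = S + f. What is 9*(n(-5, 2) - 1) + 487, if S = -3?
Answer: 469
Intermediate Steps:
n(l, f) = -3 + f
9*(n(-5, 2) - 1) + 487 = 9*((-3 + 2) - 1) + 487 = 9*(-1 - 1) + 487 = 9*(-2) + 487 = -18 + 487 = 469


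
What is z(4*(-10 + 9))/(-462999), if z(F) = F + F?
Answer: 8/462999 ≈ 1.7279e-5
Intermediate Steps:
z(F) = 2*F
z(4*(-10 + 9))/(-462999) = (2*(4*(-10 + 9)))/(-462999) = (2*(4*(-1)))*(-1/462999) = (2*(-4))*(-1/462999) = -8*(-1/462999) = 8/462999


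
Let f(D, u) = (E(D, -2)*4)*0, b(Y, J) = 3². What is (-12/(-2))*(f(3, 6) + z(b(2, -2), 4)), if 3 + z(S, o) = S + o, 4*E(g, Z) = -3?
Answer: 60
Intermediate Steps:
b(Y, J) = 9
E(g, Z) = -¾ (E(g, Z) = (¼)*(-3) = -¾)
z(S, o) = -3 + S + o (z(S, o) = -3 + (S + o) = -3 + S + o)
f(D, u) = 0 (f(D, u) = -¾*4*0 = -3*0 = 0)
(-12/(-2))*(f(3, 6) + z(b(2, -2), 4)) = (-12/(-2))*(0 + (-3 + 9 + 4)) = (-12*(-½))*(0 + 10) = 6*10 = 60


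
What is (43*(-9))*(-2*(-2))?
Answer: -1548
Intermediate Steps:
(43*(-9))*(-2*(-2)) = -387*4 = -1548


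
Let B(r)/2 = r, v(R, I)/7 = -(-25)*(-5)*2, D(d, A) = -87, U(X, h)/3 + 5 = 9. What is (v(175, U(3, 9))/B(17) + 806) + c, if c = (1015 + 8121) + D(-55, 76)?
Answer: 166660/17 ≈ 9803.5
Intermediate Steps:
U(X, h) = 12 (U(X, h) = -15 + 3*9 = -15 + 27 = 12)
v(R, I) = -1750 (v(R, I) = 7*(-(-25)*(-5)*2) = 7*(-5*25*2) = 7*(-125*2) = 7*(-250) = -1750)
B(r) = 2*r
c = 9049 (c = (1015 + 8121) - 87 = 9136 - 87 = 9049)
(v(175, U(3, 9))/B(17) + 806) + c = (-1750/(2*17) + 806) + 9049 = (-1750/34 + 806) + 9049 = (-1750*1/34 + 806) + 9049 = (-875/17 + 806) + 9049 = 12827/17 + 9049 = 166660/17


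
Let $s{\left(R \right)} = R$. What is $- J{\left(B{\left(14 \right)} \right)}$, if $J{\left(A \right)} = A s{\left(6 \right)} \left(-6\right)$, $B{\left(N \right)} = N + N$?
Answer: $1008$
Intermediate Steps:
$B{\left(N \right)} = 2 N$
$J{\left(A \right)} = - 36 A$ ($J{\left(A \right)} = A 6 \left(-6\right) = 6 A \left(-6\right) = - 36 A$)
$- J{\left(B{\left(14 \right)} \right)} = - \left(-36\right) 2 \cdot 14 = - \left(-36\right) 28 = \left(-1\right) \left(-1008\right) = 1008$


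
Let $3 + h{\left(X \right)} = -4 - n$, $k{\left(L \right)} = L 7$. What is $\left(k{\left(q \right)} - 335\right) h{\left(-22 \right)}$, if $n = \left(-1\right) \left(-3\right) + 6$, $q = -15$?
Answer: $7040$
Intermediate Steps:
$n = 9$ ($n = 3 + 6 = 9$)
$k{\left(L \right)} = 7 L$
$h{\left(X \right)} = -16$ ($h{\left(X \right)} = -3 - 13 = -16$)
$\left(k{\left(q \right)} - 335\right) h{\left(-22 \right)} = \left(7 \left(-15\right) - 335\right) \left(-16\right) = \left(-105 - 335\right) \left(-16\right) = \left(-440\right) \left(-16\right) = 7040$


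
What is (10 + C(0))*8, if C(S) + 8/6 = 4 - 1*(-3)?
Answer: 376/3 ≈ 125.33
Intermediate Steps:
C(S) = 17/3 (C(S) = -4/3 + (4 - 1*(-3)) = -4/3 + (4 + 3) = -4/3 + 7 = 17/3)
(10 + C(0))*8 = (10 + 17/3)*8 = (47/3)*8 = 376/3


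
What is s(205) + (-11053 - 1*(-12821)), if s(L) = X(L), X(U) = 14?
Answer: 1782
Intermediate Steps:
s(L) = 14
s(205) + (-11053 - 1*(-12821)) = 14 + (-11053 - 1*(-12821)) = 14 + (-11053 + 12821) = 14 + 1768 = 1782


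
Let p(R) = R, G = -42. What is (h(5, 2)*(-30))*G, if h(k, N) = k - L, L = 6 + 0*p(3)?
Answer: -1260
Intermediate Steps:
L = 6 (L = 6 + 0*3 = 6 + 0 = 6)
h(k, N) = -6 + k (h(k, N) = k - 1*6 = k - 6 = -6 + k)
(h(5, 2)*(-30))*G = ((-6 + 5)*(-30))*(-42) = -1*(-30)*(-42) = 30*(-42) = -1260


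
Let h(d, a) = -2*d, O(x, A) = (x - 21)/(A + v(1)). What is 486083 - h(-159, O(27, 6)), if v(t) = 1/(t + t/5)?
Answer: 485765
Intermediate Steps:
v(t) = 5/(6*t) (v(t) = 1/(t + t*(⅕)) = 1/(t + t/5) = 1/(6*t/5) = 5/(6*t))
O(x, A) = (-21 + x)/(⅚ + A) (O(x, A) = (x - 21)/(A + (⅚)/1) = (-21 + x)/(A + (⅚)*1) = (-21 + x)/(A + ⅚) = (-21 + x)/(⅚ + A))
486083 - h(-159, O(27, 6)) = 486083 - (-2)*(-159) = 486083 - 1*318 = 486083 - 318 = 485765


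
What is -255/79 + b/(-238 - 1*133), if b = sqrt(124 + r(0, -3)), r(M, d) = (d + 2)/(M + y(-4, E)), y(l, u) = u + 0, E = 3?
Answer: -255/79 - sqrt(1113)/1113 ≈ -3.2578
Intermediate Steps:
y(l, u) = u
r(M, d) = (2 + d)/(3 + M) (r(M, d) = (d + 2)/(M + 3) = (2 + d)/(3 + M))
b = sqrt(1113)/3 (b = sqrt(124 + (2 - 3)/(3 + 0)) = sqrt(124 - 1/3) = sqrt(371/3) = sqrt(1113)/3 ≈ 11.121)
-255/79 + b/(-238 - 1*133) = -255/79 + (sqrt(1113)/3)/(-238 - 1*133) = -255*1/79 + (sqrt(1113)/3)/(-238 - 133) = -255/79 + (sqrt(1113)/3)/(-371) = -255/79 + (sqrt(1113)/3)*(-1/371) = -255/79 - sqrt(1113)/1113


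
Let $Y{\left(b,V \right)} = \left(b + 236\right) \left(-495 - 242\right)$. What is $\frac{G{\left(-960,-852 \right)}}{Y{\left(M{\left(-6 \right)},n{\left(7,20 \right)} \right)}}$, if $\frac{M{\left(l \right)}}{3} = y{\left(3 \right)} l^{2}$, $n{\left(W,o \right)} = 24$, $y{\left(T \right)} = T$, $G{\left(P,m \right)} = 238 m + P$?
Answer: $\frac{25467}{51590} \approx 0.49364$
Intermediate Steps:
$G{\left(P,m \right)} = P + 238 m$
$M{\left(l \right)} = 9 l^{2}$ ($M{\left(l \right)} = 3 \cdot 3 l^{2} = 9 l^{2}$)
$Y{\left(b,V \right)} = -173932 - 737 b$ ($Y{\left(b,V \right)} = \left(236 + b\right) \left(-737\right) = -173932 - 737 b$)
$\frac{G{\left(-960,-852 \right)}}{Y{\left(M{\left(-6 \right)},n{\left(7,20 \right)} \right)}} = \frac{-960 + 238 \left(-852\right)}{-173932 - 737 \cdot 9 \left(-6\right)^{2}} = \frac{-960 - 202776}{-173932 - 737 \cdot 9 \cdot 36} = - \frac{203736}{-173932 - 238788} = - \frac{203736}{-412720} = \left(-203736\right) \left(- \frac{1}{412720}\right) = \frac{25467}{51590}$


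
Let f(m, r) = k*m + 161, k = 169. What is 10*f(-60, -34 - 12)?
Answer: -99790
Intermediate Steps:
f(m, r) = 161 + 169*m (f(m, r) = 169*m + 161 = 161 + 169*m)
10*f(-60, -34 - 12) = 10*(161 + 169*(-60)) = 10*(161 - 10140) = 10*(-9979) = -99790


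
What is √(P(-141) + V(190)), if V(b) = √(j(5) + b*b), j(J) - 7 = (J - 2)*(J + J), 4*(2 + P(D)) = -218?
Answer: √(-226 + 4*√36137)/2 ≈ 11.558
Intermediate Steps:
P(D) = -113/2 (P(D) = -2 + (¼)*(-218) = -2 - 109/2 = -113/2)
j(J) = 7 + 2*J*(-2 + J) (j(J) = 7 + (J - 2)*(J + J) = 7 + (-2 + J)*(2*J) = 7 + 2*J*(-2 + J))
V(b) = √(37 + b²) (V(b) = √((7 - 4*5 + 2*5²) + b*b) = √((7 - 20 + 2*25) + b²) = √((7 - 20 + 50) + b²) = √(37 + b²))
√(P(-141) + V(190)) = √(-113/2 + √(37 + 190²)) = √(-113/2 + √(37 + 36100)) = √(-113/2 + √36137)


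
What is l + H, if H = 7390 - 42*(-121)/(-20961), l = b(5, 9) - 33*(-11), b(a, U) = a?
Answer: 54203452/6987 ≈ 7757.8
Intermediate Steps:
l = 368 (l = 5 - 33*(-11) = 5 + 363 = 368)
H = 51632236/6987 (H = 7390 - (-5082)*(-1)/20961 = 7390 - 1*1694/6987 = 7390 - 1694/6987 = 51632236/6987 ≈ 7389.8)
l + H = 368 + 51632236/6987 = 54203452/6987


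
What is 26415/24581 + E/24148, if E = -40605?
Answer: -360242085/593581988 ≈ -0.60690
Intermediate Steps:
26415/24581 + E/24148 = 26415/24581 - 40605/24148 = -360242085/593581988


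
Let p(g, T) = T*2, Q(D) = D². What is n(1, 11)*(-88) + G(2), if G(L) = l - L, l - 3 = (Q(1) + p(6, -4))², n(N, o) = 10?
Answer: -830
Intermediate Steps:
p(g, T) = 2*T
l = 52 (l = 3 + (1² + 2*(-4))² = 3 + (1 - 8)² = 3 + (-7)² = 3 + 49 = 52)
G(L) = 52 - L
n(1, 11)*(-88) + G(2) = 10*(-88) + (52 - 1*2) = -880 + (52 - 2) = -880 + 50 = -830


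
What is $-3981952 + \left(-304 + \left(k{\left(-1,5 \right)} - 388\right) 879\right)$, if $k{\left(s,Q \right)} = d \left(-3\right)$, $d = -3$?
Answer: $-4315397$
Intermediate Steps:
$k{\left(s,Q \right)} = 9$ ($k{\left(s,Q \right)} = \left(-3\right) \left(-3\right) = 9$)
$-3981952 + \left(-304 + \left(k{\left(-1,5 \right)} - 388\right) 879\right) = -3981952 + \left(-304 + \left(9 - 388\right) 879\right) = -3981952 - 333445 = -4315397$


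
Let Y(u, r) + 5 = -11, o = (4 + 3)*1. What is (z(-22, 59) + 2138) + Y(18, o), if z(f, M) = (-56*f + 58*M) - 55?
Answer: 6721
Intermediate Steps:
o = 7 (o = 7*1 = 7)
Y(u, r) = -16 (Y(u, r) = -5 - 11 = -16)
z(f, M) = -55 - 56*f + 58*M
(z(-22, 59) + 2138) + Y(18, o) = ((-55 - 56*(-22) + 58*59) + 2138) - 16 = ((-55 + 1232 + 3422) + 2138) - 16 = (4599 + 2138) - 16 = 6737 - 16 = 6721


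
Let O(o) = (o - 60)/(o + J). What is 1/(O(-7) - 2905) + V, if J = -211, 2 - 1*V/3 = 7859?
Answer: -14925699551/633223 ≈ -23571.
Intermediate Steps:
V = -23571 (V = 6 - 3*7859 = 6 - 23577 = -23571)
O(o) = (-60 + o)/(-211 + o) (O(o) = (o - 60)/(o - 211) = (-60 + o)/(-211 + o))
1/(O(-7) - 2905) + V = 1/((-60 - 7)/(-211 - 7) - 2905) - 23571 = 1/(-67/(-218) - 2905) - 23571 = 1/(-1/218*(-67) - 2905) - 23571 = 1/(67/218 - 2905) - 23571 = 1/(-633223/218) - 23571 = -218/633223 - 23571 = -14925699551/633223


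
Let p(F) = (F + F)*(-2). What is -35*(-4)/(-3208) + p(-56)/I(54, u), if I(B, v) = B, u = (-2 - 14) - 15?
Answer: 88879/21654 ≈ 4.1045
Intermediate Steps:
u = -31 (u = -16 - 15 = -31)
p(F) = -4*F (p(F) = (2*F)*(-2) = -4*F)
-35*(-4)/(-3208) + p(-56)/I(54, u) = -35*(-4)/(-3208) - 4*(-56)/54 = 140*(-1/3208) + 224*(1/54) = -35/802 + 112/27 = 88879/21654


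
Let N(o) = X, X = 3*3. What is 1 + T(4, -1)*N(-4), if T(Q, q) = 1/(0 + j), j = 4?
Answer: 13/4 ≈ 3.2500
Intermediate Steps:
X = 9
N(o) = 9
T(Q, q) = ¼ (T(Q, q) = 1/(0 + 4) = 1/4 = ¼)
1 + T(4, -1)*N(-4) = 1 + (¼)*9 = 1 + 9/4 = 13/4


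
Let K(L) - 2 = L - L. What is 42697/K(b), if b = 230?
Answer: 42697/2 ≈ 21349.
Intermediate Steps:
K(L) = 2 (K(L) = 2 + (L - L) = 2 + 0 = 2)
42697/K(b) = 42697/2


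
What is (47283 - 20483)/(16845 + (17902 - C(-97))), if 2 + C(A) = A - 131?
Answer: 26800/34977 ≈ 0.76622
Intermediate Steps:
C(A) = -133 + A (C(A) = -2 + (A - 131) = -2 + (-131 + A) = -133 + A)
(47283 - 20483)/(16845 + (17902 - C(-97))) = (47283 - 20483)/(16845 + (17902 - (-133 - 97))) = 26800/(16845 + (17902 - 1*(-230))) = 26800/(16845 + (17902 + 230)) = 26800/(16845 + 18132) = 26800/34977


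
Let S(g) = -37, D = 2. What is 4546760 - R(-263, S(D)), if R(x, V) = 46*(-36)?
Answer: 4548416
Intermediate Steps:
R(x, V) = -1656
4546760 - R(-263, S(D)) = 4546760 - 1*(-1656) = 4546760 + 1656 = 4548416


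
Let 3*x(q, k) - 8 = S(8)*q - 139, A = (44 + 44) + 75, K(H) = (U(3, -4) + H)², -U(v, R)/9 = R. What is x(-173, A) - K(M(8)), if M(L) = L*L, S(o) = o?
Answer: -10505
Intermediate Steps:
U(v, R) = -9*R
M(L) = L²
K(H) = (36 + H)² (K(H) = (-9*(-4) + H)² = (36 + H)²)
A = 163 (A = 88 + 75 = 163)
x(q, k) = -131/3 + 8*q/3 (x(q, k) = 8/3 + (8*q - 139)/3 = 8/3 + (-139 + 8*q)/3 = 8/3 + (-139/3 + 8*q/3) = -131/3 + 8*q/3)
x(-173, A) - K(M(8)) = (-131/3 + (8/3)*(-173)) - (36 + 8²)² = (-131/3 - 1384/3) - (36 + 64)² = -505 - 1*100² = -505 - 1*10000 = -505 - 10000 = -10505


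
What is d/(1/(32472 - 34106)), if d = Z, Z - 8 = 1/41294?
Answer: -269898401/20647 ≈ -13072.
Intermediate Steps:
Z = 330353/41294 (Z = 8 + 1/41294 = 330353/41294 ≈ 8.0000)
d = 330353/41294 ≈ 8.0000
d/(1/(32472 - 34106)) = 330353/(41294*(1/(32472 - 34106))) = 330353/(41294*(1/(-1634))) = 330353/(41294*(-1/1634)) = (330353/41294)*(-1634) = -269898401/20647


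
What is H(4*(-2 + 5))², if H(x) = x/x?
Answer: 1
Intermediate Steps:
H(x) = 1
H(4*(-2 + 5))² = 1² = 1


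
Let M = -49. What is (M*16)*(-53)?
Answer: 41552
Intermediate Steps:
(M*16)*(-53) = -49*16*(-53) = -784*(-53) = 41552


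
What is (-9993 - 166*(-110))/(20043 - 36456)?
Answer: -8267/16413 ≈ -0.50369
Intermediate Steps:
(-9993 - 166*(-110))/(20043 - 36456) = (-9993 + 18260)/(-16413) = 8267*(-1/16413) = -8267/16413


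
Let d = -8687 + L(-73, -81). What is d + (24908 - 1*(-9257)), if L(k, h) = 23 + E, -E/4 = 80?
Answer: 25181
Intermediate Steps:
E = -320 (E = -4*80 = -320)
L(k, h) = -297 (L(k, h) = 23 - 320 = -297)
d = -8984 (d = -8687 - 297 = -8984)
d + (24908 - 1*(-9257)) = -8984 + (24908 - 1*(-9257)) = -8984 + (24908 + 9257) = -8984 + 34165 = 25181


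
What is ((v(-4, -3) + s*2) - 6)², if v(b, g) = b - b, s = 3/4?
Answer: 81/4 ≈ 20.250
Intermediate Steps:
s = ¾ (s = 3*(¼) = ¾ ≈ 0.75000)
v(b, g) = 0
((v(-4, -3) + s*2) - 6)² = ((0 + (¾)*2) - 6)² = ((0 + 3/2) - 6)² = (3/2 - 6)² = (-9/2)² = 81/4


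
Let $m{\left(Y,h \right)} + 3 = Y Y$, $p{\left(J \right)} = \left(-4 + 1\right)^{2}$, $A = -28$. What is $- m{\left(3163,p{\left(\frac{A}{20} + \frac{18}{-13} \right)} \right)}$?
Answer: $-10004566$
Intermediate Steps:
$p{\left(J \right)} = 9$ ($p{\left(J \right)} = \left(-3\right)^{2} = 9$)
$m{\left(Y,h \right)} = -3 + Y^{2}$ ($m{\left(Y,h \right)} = -3 + Y Y = -3 + Y^{2}$)
$- m{\left(3163,p{\left(\frac{A}{20} + \frac{18}{-13} \right)} \right)} = - (-3 + 3163^{2}) = - (-3 + 10004569) = \left(-1\right) 10004566 = -10004566$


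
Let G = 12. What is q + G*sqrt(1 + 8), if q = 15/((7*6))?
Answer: 509/14 ≈ 36.357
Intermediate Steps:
q = 5/14 (q = 15/42 = 15*(1/42) = 5/14 ≈ 0.35714)
q + G*sqrt(1 + 8) = 5/14 + 12*sqrt(1 + 8) = 5/14 + 12*sqrt(9) = 5/14 + 12*3 = 5/14 + 36 = 509/14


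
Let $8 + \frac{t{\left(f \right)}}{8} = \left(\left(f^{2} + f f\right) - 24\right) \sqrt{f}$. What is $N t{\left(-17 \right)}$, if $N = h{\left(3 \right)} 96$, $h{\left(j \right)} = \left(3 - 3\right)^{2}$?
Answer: $0$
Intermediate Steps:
$h{\left(j \right)} = 0$ ($h{\left(j \right)} = 0^{2} = 0$)
$N = 0$ ($N = 0 \cdot 96 = 0$)
$t{\left(f \right)} = -64 + 8 \sqrt{f} \left(-24 + 2 f^{2}\right)$ ($t{\left(f \right)} = -64 + 8 \left(\left(f^{2} + f f\right) - 24\right) \sqrt{f} = -64 + 8 \left(\left(f^{2} + f^{2}\right) - 24\right) \sqrt{f} = -64 + 8 \left(2 f^{2} - 24\right) \sqrt{f} = -64 + 8 \left(-24 + 2 f^{2}\right) \sqrt{f} = -64 + 8 \sqrt{f} \left(-24 + 2 f^{2}\right)$)
$N t{\left(-17 \right)} = 0 \left(-64 - 192 \sqrt{-17} + 16 \left(-17\right)^{\frac{5}{2}}\right) = 0 \left(-64 - 192 i \sqrt{17} + 16 \cdot 289 i \sqrt{17}\right) = 0 \left(-64 - 192 i \sqrt{17} + 4624 i \sqrt{17}\right) = 0 \left(-64 + 4432 i \sqrt{17}\right) = 0$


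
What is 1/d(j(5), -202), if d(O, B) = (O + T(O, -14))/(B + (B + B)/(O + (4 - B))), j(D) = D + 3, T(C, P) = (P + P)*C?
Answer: 101/107 ≈ 0.94392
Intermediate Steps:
T(C, P) = 2*C*P (T(C, P) = (2*P)*C = 2*C*P)
j(D) = 3 + D
d(O, B) = -27*O/(B + 2*B/(4 + O - B)) (d(O, B) = (O + 2*O*(-14))/(B + (B + B)/(O + (4 - B))) = (O - 28*O)/(B + (2*B)/(4 + O - B)) = (-27*O)/(B + 2*B/(4 + O - B)) = -27*O/(B + 2*B/(4 + O - B)))
1/d(j(5), -202) = 1/(27*(3 + 5)*(-4 - 202 - (3 + 5))/(-202*(6 + (3 + 5) - 1*(-202)))) = 1/(27*8*(-1/202)*(-4 - 202 - 1*8)/(6 + 8 + 202)) = 1/(27*8*(-1/202)*(-4 - 202 - 8)/216) = 1/(27*8*(-1/202)*(1/216)*(-214)) = 1/(107/101) = 101/107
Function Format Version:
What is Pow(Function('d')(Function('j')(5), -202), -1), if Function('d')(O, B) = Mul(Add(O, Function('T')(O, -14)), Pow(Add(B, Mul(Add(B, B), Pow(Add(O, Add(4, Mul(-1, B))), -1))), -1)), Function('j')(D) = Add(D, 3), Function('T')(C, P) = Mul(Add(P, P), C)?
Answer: Rational(101, 107) ≈ 0.94392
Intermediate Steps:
Function('T')(C, P) = Mul(2, C, P) (Function('T')(C, P) = Mul(Mul(2, P), C) = Mul(2, C, P))
Function('j')(D) = Add(3, D)
Function('d')(O, B) = Mul(-27, O, Pow(Add(B, Mul(2, B, Pow(Add(4, O, Mul(-1, B)), -1))), -1)) (Function('d')(O, B) = Mul(Add(O, Mul(2, O, -14)), Pow(Add(B, Mul(Add(B, B), Pow(Add(O, Add(4, Mul(-1, B))), -1))), -1)) = Mul(Add(O, Mul(-28, O)), Pow(Add(B, Mul(Mul(2, B), Pow(Add(4, O, Mul(-1, B)), -1))), -1)) = Mul(Mul(-27, O), Pow(Add(B, Mul(2, B, Pow(Add(4, O, Mul(-1, B)), -1))), -1)) = Mul(-27, O, Pow(Add(B, Mul(2, B, Pow(Add(4, O, Mul(-1, B)), -1))), -1)))
Pow(Function('d')(Function('j')(5), -202), -1) = Pow(Mul(27, Add(3, 5), Pow(-202, -1), Pow(Add(6, Add(3, 5), Mul(-1, -202)), -1), Add(-4, -202, Mul(-1, Add(3, 5)))), -1) = Pow(Mul(27, 8, Rational(-1, 202), Pow(Add(6, 8, 202), -1), Add(-4, -202, Mul(-1, 8))), -1) = Pow(Mul(27, 8, Rational(-1, 202), Pow(216, -1), Add(-4, -202, -8)), -1) = Pow(Mul(27, 8, Rational(-1, 202), Rational(1, 216), -214), -1) = Pow(Rational(107, 101), -1) = Rational(101, 107)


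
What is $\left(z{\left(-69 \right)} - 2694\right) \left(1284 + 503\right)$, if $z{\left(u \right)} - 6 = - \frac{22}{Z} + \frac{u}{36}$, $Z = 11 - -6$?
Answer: $- \frac{981075509}{204} \approx -4.8092 \cdot 10^{6}$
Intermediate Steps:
$Z = 17$ ($Z = 11 + 6 = 17$)
$z{\left(u \right)} = \frac{80}{17} + \frac{u}{36}$ ($z{\left(u \right)} = 6 + \left(- \frac{22}{17} + \frac{u}{36}\right) = \frac{80}{17} + \frac{u}{36}$)
$\left(z{\left(-69 \right)} - 2694\right) \left(1284 + 503\right) = \left(\left(\frac{80}{17} + \frac{1}{36} \left(-69\right)\right) - 2694\right) \left(1284 + 503\right) = \left(\left(\frac{80}{17} - \frac{23}{12}\right) - 2694\right) 1787 = \left(\frac{569}{204} - 2694\right) 1787 = \left(- \frac{549007}{204}\right) 1787 = - \frac{981075509}{204}$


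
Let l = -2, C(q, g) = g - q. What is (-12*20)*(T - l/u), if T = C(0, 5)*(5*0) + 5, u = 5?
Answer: -1296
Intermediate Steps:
T = 5 (T = (5 - 1*0)*(5*0) + 5 = (5 + 0)*0 + 5 = 5*0 + 5 = 0 + 5 = 5)
(-12*20)*(T - l/u) = (-12*20)*(5 - (-2)/5) = -240*(5 - (-2)/5) = -240*(5 - 1*(-2/5)) = -240*(5 + 2/5) = -240*27/5 = -1296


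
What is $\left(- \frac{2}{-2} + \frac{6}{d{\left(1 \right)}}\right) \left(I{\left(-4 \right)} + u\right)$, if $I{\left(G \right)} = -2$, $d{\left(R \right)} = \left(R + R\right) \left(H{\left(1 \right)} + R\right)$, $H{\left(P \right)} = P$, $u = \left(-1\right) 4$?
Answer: $-15$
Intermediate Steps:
$u = -4$
$d{\left(R \right)} = 2 R \left(1 + R\right)$ ($d{\left(R \right)} = \left(R + R\right) \left(1 + R\right) = 2 R \left(1 + R\right)$)
$\left(- \frac{2}{-2} + \frac{6}{d{\left(1 \right)}}\right) \left(I{\left(-4 \right)} + u\right) = \left(- \frac{2}{-2} + \frac{6}{2 \cdot 1 \left(1 + 1\right)}\right) \left(-2 - 4\right) = \left(\left(-2\right) \left(- \frac{1}{2}\right) + \frac{6}{2 \cdot 1 \cdot 2}\right) \left(-6\right) = \left(1 + \frac{6}{4}\right) \left(-6\right) = \left(1 + 6 \cdot \frac{1}{4}\right) \left(-6\right) = \left(1 + \frac{3}{2}\right) \left(-6\right) = \frac{5}{2} \left(-6\right) = -15$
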